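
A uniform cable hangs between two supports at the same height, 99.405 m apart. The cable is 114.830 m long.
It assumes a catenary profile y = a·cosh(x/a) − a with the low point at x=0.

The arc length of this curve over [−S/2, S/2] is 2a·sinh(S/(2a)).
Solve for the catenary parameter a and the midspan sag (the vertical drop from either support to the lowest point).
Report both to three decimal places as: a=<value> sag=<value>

a=52.669 sag=25.245

seed: a₀ = √(S³/(24(L−S))) = √(99.405³/(24·15.425)) = 51.510307
iter 1: u=0.964904  f(a)=+7.342e-01  f'(a)=-6.566e-01  a ← 51.510307 − (+7.342e-01/-6.566e-01) = 52.628550
iter 2: u=0.944402  f(a)=+2.459e-02  f'(a)=-6.132e-01  a ← 52.628550 − (+2.459e-02/-6.132e-01) = 52.668646
iter 3: u=0.943683  f(a)=+2.970e-05  f'(a)=-6.118e-01  a ← 52.668646 − (+2.970e-05/-6.118e-01) = 52.668695
iter 4: u=0.943682  f(a)=+4.344e-11  f'(a)=-6.118e-01  a ← 52.668695 − (+4.344e-11/-6.118e-01) = 52.668695
iter 5: u=0.943682  f(a)=+1.421e-14  f'(a)=-6.118e-01  a ← 52.668695 − (+1.421e-14/-6.118e-01) = 52.668695
converged: |Δa| < 1e-12 after 5 iterations
sag = a·(cosh(S/(2a)) − 1) = 52.668695·(cosh(0.943682) − 1) = 25.244549
T_max/T_min = cosh(S/(2a)) = 1.479308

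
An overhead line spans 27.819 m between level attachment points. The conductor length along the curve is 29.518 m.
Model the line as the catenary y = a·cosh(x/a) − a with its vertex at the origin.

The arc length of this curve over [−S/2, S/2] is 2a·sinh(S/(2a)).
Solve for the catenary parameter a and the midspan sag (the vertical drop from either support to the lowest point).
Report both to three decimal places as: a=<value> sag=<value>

seed: a₀ = √(S³/(24(L−S))) = √(27.819³/(24·1.699)) = 22.977880
iter 1: u=0.605343  f(a)=+3.140e-02  f'(a)=-1.534e-01  a ← 22.977880 − (+3.140e-02/-1.534e-01) = 23.182625
iter 2: u=0.599997  f(a)=+4.247e-04  f'(a)=-1.492e-01  a ← 23.182625 − (+4.247e-04/-1.492e-01) = 23.185470
iter 3: u=0.599923  f(a)=+8.003e-08  f'(a)=-1.492e-01  a ← 23.185470 − (+8.003e-08/-1.492e-01) = 23.185471
iter 4: u=0.599923  f(a)=+3.553e-15  f'(a)=-1.492e-01  a ← 23.185471 − (+3.553e-15/-1.492e-01) = 23.185471
converged: |Δa| < 1e-12 after 4 iterations
sag = a·(cosh(S/(2a)) − 1) = 23.185471·(cosh(0.599923) − 1) = 4.298964
T_max/T_min = cosh(S/(2a)) = 1.185416

a=23.185 sag=4.299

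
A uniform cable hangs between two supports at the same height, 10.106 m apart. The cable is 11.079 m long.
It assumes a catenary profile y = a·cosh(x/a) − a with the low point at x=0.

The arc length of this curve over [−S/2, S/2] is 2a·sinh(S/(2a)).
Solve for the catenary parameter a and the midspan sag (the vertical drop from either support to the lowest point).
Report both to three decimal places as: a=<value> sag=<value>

a=6.742 sag=1.984

seed: a₀ = √(S³/(24(L−S))) = √(10.106³/(24·0.973)) = 6.648243
iter 1: u=0.760050  f(a)=+2.849e-02  f'(a)=-3.100e-01  a ← 6.648243 − (+2.849e-02/-3.100e-01) = 6.740167
iter 2: u=0.749685  f(a)=+6.017e-04  f'(a)=-2.970e-01  a ← 6.740167 − (+6.017e-04/-2.970e-01) = 6.742193
iter 3: u=0.749459  f(a)=+2.812e-07  f'(a)=-2.967e-01  a ← 6.742193 − (+2.812e-07/-2.967e-01) = 6.742194
iter 4: u=0.749459  f(a)=+6.217e-14  f'(a)=-2.967e-01  a ← 6.742194 − (+6.217e-14/-2.967e-01) = 6.742194
converged: |Δa| < 1e-12 after 4 iterations
sag = a·(cosh(S/(2a)) − 1) = 6.742194·(cosh(0.749459) − 1) = 1.983815
T_max/T_min = cosh(S/(2a)) = 1.294239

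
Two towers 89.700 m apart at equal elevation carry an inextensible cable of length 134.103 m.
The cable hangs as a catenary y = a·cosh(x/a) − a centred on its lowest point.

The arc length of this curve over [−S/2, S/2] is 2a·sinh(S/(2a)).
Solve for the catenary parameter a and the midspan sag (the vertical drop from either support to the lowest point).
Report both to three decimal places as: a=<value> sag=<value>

a=27.772 sag=44.804

seed: a₀ = √(S³/(24(L−S))) = √(89.700³/(24·44.403)) = 26.024170
iter 1: u=1.723398  f(a)=+7.080e+00  f'(a)=-4.540e+00  a ← 26.024170 − (+7.080e+00/-4.540e+00) = 27.583810
iter 2: u=1.625954  f(a)=+6.864e-01  f'(a)=-3.698e+00  a ← 27.583810 − (+6.864e-01/-3.698e+00) = 27.769405
iter 3: u=1.615087  f(a)=+7.981e-03  f'(a)=-3.613e+00  a ← 27.769405 − (+7.981e-03/-3.613e+00) = 27.771614
iter 4: u=1.614958  f(a)=+1.107e-06  f'(a)=-3.612e+00  a ← 27.771614 − (+1.107e-06/-3.612e+00) = 27.771615
iter 5: u=1.614958  f(a)=+2.842e-14  f'(a)=-3.612e+00  a ← 27.771615 − (+2.842e-14/-3.612e+00) = 27.771615
converged: |Δa| < 1e-12 after 5 iterations
sag = a·(cosh(S/(2a)) − 1) = 27.771615·(cosh(1.614958) − 1) = 44.803631
T_max/T_min = cosh(S/(2a)) = 2.613289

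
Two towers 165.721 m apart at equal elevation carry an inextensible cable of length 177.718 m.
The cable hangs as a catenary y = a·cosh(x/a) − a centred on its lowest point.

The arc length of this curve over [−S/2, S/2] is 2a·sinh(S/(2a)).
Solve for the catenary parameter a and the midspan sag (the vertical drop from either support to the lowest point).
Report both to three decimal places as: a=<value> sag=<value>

a=127.069 sag=27.987

seed: a₀ = √(S³/(24(L−S))) = √(165.721³/(24·11.997)) = 125.725788
iter 1: u=0.659057  f(a)=+2.633e-01  f'(a)=-1.993e-01  a ← 125.725788 − (+2.633e-01/-1.993e-01) = 127.046955
iter 2: u=0.652204  f(a)=+4.207e-03  f'(a)=-1.929e-01  a ← 127.046955 − (+4.207e-03/-1.929e-01) = 127.068761
iter 3: u=0.652092  f(a)=+1.113e-06  f'(a)=-1.928e-01  a ← 127.068761 − (+1.113e-06/-1.928e-01) = 127.068767
iter 4: u=0.652092  f(a)=+1.137e-13  f'(a)=-1.928e-01  a ← 127.068767 − (+1.137e-13/-1.928e-01) = 127.068767
converged: |Δa| < 1e-12 after 4 iterations
sag = a·(cosh(S/(2a)) − 1) = 127.068767·(cosh(0.652092) − 1) = 27.987331
T_max/T_min = cosh(S/(2a)) = 1.220253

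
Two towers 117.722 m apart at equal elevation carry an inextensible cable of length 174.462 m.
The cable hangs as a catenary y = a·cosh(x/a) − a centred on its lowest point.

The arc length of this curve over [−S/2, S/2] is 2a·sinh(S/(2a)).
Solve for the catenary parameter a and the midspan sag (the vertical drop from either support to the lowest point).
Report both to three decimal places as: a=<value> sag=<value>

a=36.881 sag=57.826

seed: a₀ = √(S³/(24(L−S))) = √(117.722³/(24·56.740)) = 34.612754
iter 1: u=1.700558  f(a)=+8.793e+00  f'(a)=-4.330e+00  a ← 34.612754 − (+8.793e+00/-4.330e+00) = 36.643344
iter 2: u=1.606322  f(a)=+8.331e-01  f'(a)=-3.545e+00  a ← 36.643344 − (+8.331e-01/-3.545e+00) = 36.878355
iter 3: u=1.596085  f(a)=+9.209e-03  f'(a)=-3.467e+00  a ← 36.878355 − (+9.209e-03/-3.467e+00) = 36.881012
iter 4: u=1.595970  f(a)=+1.153e-06  f'(a)=-3.466e+00  a ← 36.881012 − (+1.153e-06/-3.466e+00) = 36.881012
iter 5: u=1.595970  f(a)=+2.842e-14  f'(a)=-3.466e+00  a ← 36.881012 − (+2.842e-14/-3.466e+00) = 36.881012
converged: |Δa| < 1e-12 after 5 iterations
sag = a·(cosh(S/(2a)) − 1) = 36.881012·(cosh(1.595970) − 1) = 57.826202
T_max/T_min = cosh(S/(2a)) = 2.567913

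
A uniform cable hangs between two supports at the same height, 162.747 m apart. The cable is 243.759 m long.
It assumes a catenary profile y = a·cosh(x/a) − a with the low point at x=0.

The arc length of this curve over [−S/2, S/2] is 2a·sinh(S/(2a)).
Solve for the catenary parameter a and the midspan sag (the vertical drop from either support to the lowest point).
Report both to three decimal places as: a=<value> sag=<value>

a=50.263 sag=81.574

seed: a₀ = √(S³/(24(L−S))) = √(162.747³/(24·81.012)) = 47.085717
iter 1: u=1.728199  f(a)=+1.299e+01  f'(a)=-4.585e+00  a ← 47.085717 − (+1.299e+01/-4.585e+00) = 49.920116
iter 2: u=1.630074  f(a)=+1.266e+00  f'(a)=-3.731e+00  a ← 49.920116 − (+1.266e+00/-3.731e+00) = 50.259367
iter 3: u=1.619071  f(a)=+1.487e-02  f'(a)=-3.644e+00  a ← 50.259367 − (+1.487e-02/-3.644e+00) = 50.263449
iter 4: u=1.618940  f(a)=+2.107e-06  f'(a)=-3.643e+00  a ← 50.263449 − (+2.107e-06/-3.643e+00) = 50.263450
iter 5: u=1.618940  f(a)=+2.842e-14  f'(a)=-3.643e+00  a ← 50.263450 − (+2.842e-14/-3.643e+00) = 50.263450
converged: |Δa| < 1e-12 after 5 iterations
sag = a·(cosh(S/(2a)) − 1) = 50.263450·(cosh(1.618940) − 1) = 81.573673
T_max/T_min = cosh(S/(2a)) = 2.622922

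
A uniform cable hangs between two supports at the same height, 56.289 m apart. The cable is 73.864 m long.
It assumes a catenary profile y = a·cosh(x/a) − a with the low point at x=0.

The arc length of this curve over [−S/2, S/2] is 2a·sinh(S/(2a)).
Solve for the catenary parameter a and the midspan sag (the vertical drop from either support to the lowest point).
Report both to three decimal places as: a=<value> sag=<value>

a=21.464 sag=21.252

seed: a₀ = √(S³/(24(L−S))) = √(56.289³/(24·17.575)) = 20.562789
iter 1: u=1.368710  f(a)=+1.722e+00  f'(a)=-2.052e+00  a ← 20.562789 − (+1.722e+00/-2.052e+00) = 21.401847
iter 2: u=1.315050  f(a)=+1.110e-01  f'(a)=-1.795e+00  a ← 21.401847 − (+1.110e-01/-1.795e+00) = 21.463674
iter 3: u=1.311262  f(a)=+5.315e-04  f'(a)=-1.778e+00  a ← 21.463674 − (+5.315e-04/-1.778e+00) = 21.463973
iter 4: u=1.311244  f(a)=+1.232e-08  f'(a)=-1.778e+00  a ← 21.463973 − (+1.232e-08/-1.778e+00) = 21.463973
iter 5: u=1.311244  f(a)=-1.421e-14  f'(a)=-1.778e+00  a ← 21.463973 − (-1.421e-14/-1.778e+00) = 21.463973
converged: |Δa| < 1e-12 after 5 iterations
sag = a·(cosh(S/(2a)) − 1) = 21.463973·(cosh(1.311244) − 1) = 21.252239
T_max/T_min = cosh(S/(2a)) = 1.990135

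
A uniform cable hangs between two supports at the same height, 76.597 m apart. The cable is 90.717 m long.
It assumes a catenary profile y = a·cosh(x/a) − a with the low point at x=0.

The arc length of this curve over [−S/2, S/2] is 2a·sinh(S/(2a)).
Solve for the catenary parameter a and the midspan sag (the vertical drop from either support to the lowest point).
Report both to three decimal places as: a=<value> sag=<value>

a=37.383 sag=21.395

seed: a₀ = √(S³/(24(L−S))) = √(76.597³/(24·14.120)) = 36.416204
iter 1: u=1.051688  f(a)=+8.018e-01  f'(a)=-8.647e-01  a ← 36.416204 − (+8.018e-01/-8.647e-01) = 37.343398
iter 2: u=1.025576  f(a)=+3.164e-02  f'(a)=-7.977e-01  a ← 37.343398 − (+3.164e-02/-7.977e-01) = 37.383065
iter 3: u=1.024488  f(a)=+5.377e-05  f'(a)=-7.950e-01  a ← 37.383065 − (+5.377e-05/-7.950e-01) = 37.383132
iter 4: u=1.024486  f(a)=+1.558e-10  f'(a)=-7.950e-01  a ← 37.383132 − (+1.558e-10/-7.950e-01) = 37.383132
iter 5: u=1.024486  f(a)=+0.000e+00  f'(a)=-7.950e-01  a ← 37.383132 − (+0.000e+00/-7.950e-01) = 37.383132
converged: |Δa| < 1e-12 after 5 iterations
sag = a·(cosh(S/(2a)) − 1) = 37.383132·(cosh(1.024486) − 1) = 21.395198
T_max/T_min = cosh(S/(2a)) = 1.572322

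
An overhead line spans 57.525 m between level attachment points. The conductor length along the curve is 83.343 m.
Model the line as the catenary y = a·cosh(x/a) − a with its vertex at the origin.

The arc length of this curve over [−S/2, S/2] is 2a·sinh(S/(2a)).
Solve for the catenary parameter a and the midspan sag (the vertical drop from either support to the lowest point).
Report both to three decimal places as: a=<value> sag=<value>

seed: a₀ = √(S³/(24(L−S))) = √(57.525³/(24·25.818)) = 17.527421
iter 1: u=1.641000  f(a)=+3.708e+00  f'(a)=-3.820e+00  a ← 17.527421 − (+3.708e+00/-3.820e+00) = 18.498127
iter 2: u=1.554887  f(a)=+3.303e-01  f'(a)=-3.167e+00  a ← 18.498127 − (+3.303e-01/-3.167e+00) = 18.602429
iter 3: u=1.546169  f(a)=+3.188e-03  f'(a)=-3.106e+00  a ← 18.602429 − (+3.188e-03/-3.106e+00) = 18.603455
iter 4: u=1.546084  f(a)=+3.032e-07  f'(a)=-3.105e+00  a ← 18.603455 − (+3.032e-07/-3.105e+00) = 18.603455
iter 5: u=1.546084  f(a)=+0.000e+00  f'(a)=-3.105e+00  a ← 18.603455 − (+0.000e+00/-3.105e+00) = 18.603455
converged: |Δa| < 1e-12 after 5 iterations
sag = a·(cosh(S/(2a)) − 1) = 18.603455·(cosh(1.546084) − 1) = 27.032084
T_max/T_min = cosh(S/(2a)) = 2.453068

a=18.603 sag=27.032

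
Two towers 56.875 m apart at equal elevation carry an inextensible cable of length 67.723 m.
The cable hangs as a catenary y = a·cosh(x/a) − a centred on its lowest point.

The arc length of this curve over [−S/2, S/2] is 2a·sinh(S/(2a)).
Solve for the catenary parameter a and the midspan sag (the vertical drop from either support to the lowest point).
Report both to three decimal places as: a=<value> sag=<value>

a=27.312 sag=16.191

seed: a₀ = √(S³/(24(L−S))) = √(56.875³/(24·10.848)) = 26.582857
iter 1: u=1.069768  f(a)=+6.379e-01  f'(a)=-9.135e-01  a ← 26.582857 − (+6.379e-01/-9.135e-01) = 27.281196
iter 2: u=1.042385  f(a)=+2.600e-02  f'(a)=-8.404e-01  a ← 27.281196 − (+2.600e-02/-8.404e-01) = 27.312137
iter 3: u=1.041204  f(a)=+4.727e-05  f'(a)=-8.373e-01  a ← 27.312137 − (+4.727e-05/-8.373e-01) = 27.312194
iter 4: u=1.041202  f(a)=+1.568e-10  f'(a)=-8.373e-01  a ← 27.312194 − (+1.568e-10/-8.373e-01) = 27.312194
iter 5: u=1.041202  f(a)=+0.000e+00  f'(a)=-8.373e-01  a ← 27.312194 − (+0.000e+00/-8.373e-01) = 27.312194
converged: |Δa| < 1e-12 after 5 iterations
sag = a·(cosh(S/(2a)) − 1) = 27.312194·(cosh(1.041202) − 1) = 16.191336
T_max/T_min = cosh(S/(2a)) = 1.592824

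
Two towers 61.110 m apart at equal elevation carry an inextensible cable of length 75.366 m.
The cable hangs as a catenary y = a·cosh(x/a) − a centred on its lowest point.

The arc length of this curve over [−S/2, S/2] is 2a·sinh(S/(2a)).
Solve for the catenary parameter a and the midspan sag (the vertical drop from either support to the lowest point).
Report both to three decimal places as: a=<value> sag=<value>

a=26.686 sag=19.489

seed: a₀ = √(S³/(24(L−S))) = √(61.110³/(24·14.256)) = 25.826405
iter 1: u=1.183091  f(a)=+1.032e+00  f'(a)=-1.266e+00  a ← 25.826405 − (+1.032e+00/-1.266e+00) = 26.640984
iter 2: u=1.146917  f(a)=+5.082e-02  f'(a)=-1.144e+00  a ← 26.640984 − (+5.082e-02/-1.144e+00) = 26.685387
iter 3: u=1.145009  f(a)=+1.375e-04  f'(a)=-1.138e+00  a ← 26.685387 − (+1.375e-04/-1.138e+00) = 26.685508
iter 4: u=1.145003  f(a)=+1.012e-09  f'(a)=-1.138e+00  a ← 26.685508 − (+1.012e-09/-1.138e+00) = 26.685508
iter 5: u=1.145003  f(a)=-2.842e-14  f'(a)=-1.138e+00  a ← 26.685508 − (-2.842e-14/-1.138e+00) = 26.685508
converged: |Δa| < 1e-12 after 5 iterations
sag = a·(cosh(S/(2a)) − 1) = 26.685508·(cosh(1.145003) − 1) = 19.489429
T_max/T_min = cosh(S/(2a)) = 1.730338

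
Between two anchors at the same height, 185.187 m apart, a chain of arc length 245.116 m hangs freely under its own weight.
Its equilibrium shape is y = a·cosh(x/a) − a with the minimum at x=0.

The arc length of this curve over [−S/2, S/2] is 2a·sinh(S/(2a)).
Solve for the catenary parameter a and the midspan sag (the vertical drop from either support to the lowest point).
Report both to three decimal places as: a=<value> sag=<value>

seed: a₀ = √(S³/(24(L−S))) = √(185.187³/(24·59.929)) = 66.449483
iter 1: u=1.393442  f(a)=+6.095e+00  f'(a)=-2.179e+00  a ← 66.449483 − (+6.095e+00/-2.179e+00) = 69.246212
iter 2: u=1.337163  f(a)=+4.059e-01  f'(a)=-1.898e+00  a ← 69.246212 − (+4.059e-01/-1.898e+00) = 69.460091
iter 3: u=1.333046  f(a)=+2.084e-03  f'(a)=-1.878e+00  a ← 69.460091 − (+2.084e-03/-1.878e+00) = 69.461201
iter 4: u=1.333025  f(a)=+5.558e-08  f'(a)=-1.878e+00  a ← 69.461201 − (+5.558e-08/-1.878e+00) = 69.461201
iter 5: u=1.333025  f(a)=+0.000e+00  f'(a)=-1.878e+00  a ← 69.461201 − (+0.000e+00/-1.878e+00) = 69.461201
converged: |Δa| < 1e-12 after 5 iterations
sag = a·(cosh(S/(2a)) − 1) = 69.461201·(cosh(1.333025) − 1) = 71.412224
T_max/T_min = cosh(S/(2a)) = 2.028088

a=69.461 sag=71.412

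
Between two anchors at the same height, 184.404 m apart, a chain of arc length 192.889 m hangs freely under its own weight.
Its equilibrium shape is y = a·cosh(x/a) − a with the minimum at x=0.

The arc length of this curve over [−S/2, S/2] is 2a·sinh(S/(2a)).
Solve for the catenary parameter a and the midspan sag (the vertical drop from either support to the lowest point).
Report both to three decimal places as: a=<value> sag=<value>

seed: a₀ = √(S³/(24(L−S))) = √(184.404³/(24·8.485)) = 175.478520
iter 1: u=0.525432  f(a)=+1.179e-01  f'(a)=-9.940e-02  a ← 175.478520 − (+1.179e-01/-9.940e-02) = 176.664589
iter 2: u=0.521904  f(a)=+1.206e-03  f'(a)=-9.738e-02  a ← 176.664589 − (+1.206e-03/-9.738e-02) = 176.676974
iter 3: u=0.521868  f(a)=+1.291e-07  f'(a)=-9.736e-02  a ← 176.676974 − (+1.291e-07/-9.736e-02) = 176.676975
iter 4: u=0.521868  f(a)=-5.684e-14  f'(a)=-9.736e-02  a ← 176.676975 − (-5.684e-14/-9.736e-02) = 176.676975
converged: |Δa| < 1e-12 after 4 iterations
sag = a·(cosh(S/(2a)) − 1) = 176.676975·(cosh(0.521868) − 1) = 24.609624
T_max/T_min = cosh(S/(2a)) = 1.139292

a=176.677 sag=24.610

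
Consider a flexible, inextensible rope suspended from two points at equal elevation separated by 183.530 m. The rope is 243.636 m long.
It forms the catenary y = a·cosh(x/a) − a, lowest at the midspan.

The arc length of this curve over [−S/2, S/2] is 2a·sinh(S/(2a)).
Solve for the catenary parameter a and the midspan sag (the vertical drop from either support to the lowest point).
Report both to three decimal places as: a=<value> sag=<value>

a=68.463 sag=71.275

seed: a₀ = √(S³/(24(L−S))) = √(183.530³/(24·60.106)) = 65.463024
iter 1: u=1.401784  f(a)=+6.189e+00  f'(a)=-2.223e+00  a ← 65.463024 − (+6.189e+00/-2.223e+00) = 68.246717
iter 2: u=1.344607  f(a)=+4.167e-01  f'(a)=-1.933e+00  a ← 68.246717 − (+4.167e-01/-1.933e+00) = 68.462252
iter 3: u=1.340374  f(a)=+2.190e-03  f'(a)=-1.913e+00  a ← 68.462252 − (+2.190e-03/-1.913e+00) = 68.463397
iter 4: u=1.340351  f(a)=+6.120e-08  f'(a)=-1.913e+00  a ← 68.463397 − (+6.120e-08/-1.913e+00) = 68.463397
iter 5: u=1.340351  f(a)=+2.842e-14  f'(a)=-1.913e+00  a ← 68.463397 − (+2.842e-14/-1.913e+00) = 68.463397
converged: |Δa| < 1e-12 after 5 iterations
sag = a·(cosh(S/(2a)) − 1) = 68.463397·(cosh(1.340351) − 1) = 71.275151
T_max/T_min = cosh(S/(2a)) = 2.041069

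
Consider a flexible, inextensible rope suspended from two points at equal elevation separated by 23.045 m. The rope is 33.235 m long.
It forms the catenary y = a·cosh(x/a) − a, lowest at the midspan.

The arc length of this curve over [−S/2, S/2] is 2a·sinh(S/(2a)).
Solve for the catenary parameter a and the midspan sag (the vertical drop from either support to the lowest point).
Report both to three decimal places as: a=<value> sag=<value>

a=7.503 sag=10.730

seed: a₀ = √(S³/(24(L−S))) = √(23.045³/(24·10.190)) = 7.074119
iter 1: u=1.628825  f(a)=+1.440e+00  f'(a)=-3.721e+00  a ← 7.074119 − (+1.440e+00/-3.721e+00) = 7.461170
iter 2: u=1.544329  f(a)=+1.267e-01  f'(a)=-3.093e+00  a ← 7.461170 − (+1.267e-01/-3.093e+00) = 7.502118
iter 3: u=1.535900  f(a)=+1.188e-03  f'(a)=-3.035e+00  a ← 7.502118 − (+1.188e-03/-3.035e+00) = 7.502510
iter 4: u=1.535819  f(a)=+1.067e-07  f'(a)=-3.035e+00  a ← 7.502510 − (+1.067e-07/-3.035e+00) = 7.502510
iter 5: u=1.535819  f(a)=+1.421e-14  f'(a)=-3.035e+00  a ← 7.502510 − (+1.421e-14/-3.035e+00) = 7.502510
converged: |Δa| < 1e-12 after 5 iterations
sag = a·(cosh(S/(2a)) − 1) = 7.502510·(cosh(1.535819) − 1) = 10.730125
T_max/T_min = cosh(S/(2a)) = 2.430205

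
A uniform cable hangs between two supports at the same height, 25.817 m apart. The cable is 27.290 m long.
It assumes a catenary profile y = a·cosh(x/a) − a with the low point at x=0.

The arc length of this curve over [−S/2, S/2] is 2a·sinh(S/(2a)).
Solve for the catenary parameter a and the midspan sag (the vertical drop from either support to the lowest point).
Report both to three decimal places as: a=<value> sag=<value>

a=22.249 sag=3.851

seed: a₀ = √(S³/(24(L−S))) = √(25.817³/(24·1.473)) = 22.062345
iter 1: u=0.585092  f(a)=+2.542e-02  f'(a)=-1.382e-01  a ← 22.062345 − (+2.542e-02/-1.382e-01) = 22.246332
iter 2: u=0.580253  f(a)=+3.215e-04  f'(a)=-1.347e-01  a ← 22.246332 − (+3.215e-04/-1.347e-01) = 22.248719
iter 3: u=0.580191  f(a)=+5.288e-08  f'(a)=-1.346e-01  a ← 22.248719 − (+5.288e-08/-1.346e-01) = 22.248719
iter 4: u=0.580191  f(a)=+0.000e+00  f'(a)=-1.346e-01  a ← 22.248719 − (+0.000e+00/-1.346e-01) = 22.248719
converged: |Δa| < 1e-12 after 4 iterations
sag = a·(cosh(S/(2a)) − 1) = 22.248719·(cosh(0.580191) − 1) = 3.850927
T_max/T_min = cosh(S/(2a)) = 1.173085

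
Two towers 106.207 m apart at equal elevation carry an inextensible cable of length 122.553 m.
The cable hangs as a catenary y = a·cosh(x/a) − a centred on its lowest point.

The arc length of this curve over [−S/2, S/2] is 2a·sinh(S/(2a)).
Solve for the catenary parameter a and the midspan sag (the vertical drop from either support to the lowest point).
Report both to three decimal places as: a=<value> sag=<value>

seed: a₀ = √(S³/(24(L−S))) = √(106.207³/(24·16.346)) = 55.260950
iter 1: u=0.960959  f(a)=+7.715e-01  f'(a)=-6.481e-01  a ← 55.260950 − (+7.715e-01/-6.481e-01) = 56.451491
iter 2: u=0.940693  f(a)=+2.564e-02  f'(a)=-6.056e-01  a ← 56.451491 − (+2.564e-02/-6.056e-01) = 56.493823
iter 3: u=0.939988  f(a)=+3.047e-05  f'(a)=-6.042e-01  a ← 56.493823 − (+3.047e-05/-6.042e-01) = 56.493874
iter 4: u=0.939987  f(a)=+4.314e-11  f'(a)=-6.042e-01  a ← 56.493874 − (+4.314e-11/-6.042e-01) = 56.493874
iter 5: u=0.939987  f(a)=-1.421e-14  f'(a)=-6.042e-01  a ← 56.493874 − (-1.421e-14/-6.042e-01) = 56.493874
converged: |Δa| < 1e-12 after 5 iterations
sag = a·(cosh(S/(2a)) − 1) = 56.493874·(cosh(0.939987) − 1) = 26.850995
T_max/T_min = cosh(S/(2a)) = 1.475290

a=56.494 sag=26.851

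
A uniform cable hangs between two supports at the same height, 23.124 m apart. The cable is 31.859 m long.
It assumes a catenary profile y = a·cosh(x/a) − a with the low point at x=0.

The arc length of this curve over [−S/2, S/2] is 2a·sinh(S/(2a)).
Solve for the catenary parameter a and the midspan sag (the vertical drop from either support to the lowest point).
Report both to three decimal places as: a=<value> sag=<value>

a=8.082 sag=9.780

seed: a₀ = √(S³/(24(L−S))) = √(23.124³/(24·8.735)) = 7.679932
iter 1: u=1.505482  f(a)=+1.045e+00  f'(a)=-2.834e+00  a ← 7.679932 − (+1.045e+00/-2.834e+00) = 8.048693
iter 2: u=1.436506  f(a)=+7.998e-02  f'(a)=-2.415e+00  a ← 8.048693 − (+7.998e-02/-2.415e+00) = 8.081809
iter 3: u=1.430620  f(a)=+5.543e-04  f'(a)=-2.382e+00  a ← 8.081809 − (+5.543e-04/-2.382e+00) = 8.082042
iter 4: u=1.430579  f(a)=+2.704e-08  f'(a)=-2.382e+00  a ← 8.082042 − (+2.704e-08/-2.382e+00) = 8.082042
iter 5: u=1.430579  f(a)=+0.000e+00  f'(a)=-2.382e+00  a ← 8.082042 − (+0.000e+00/-2.382e+00) = 8.082042
converged: |Δa| < 1e-12 after 5 iterations
sag = a·(cosh(S/(2a)) − 1) = 8.082042·(cosh(1.430579) − 1) = 9.780443
T_max/T_min = cosh(S/(2a)) = 2.210145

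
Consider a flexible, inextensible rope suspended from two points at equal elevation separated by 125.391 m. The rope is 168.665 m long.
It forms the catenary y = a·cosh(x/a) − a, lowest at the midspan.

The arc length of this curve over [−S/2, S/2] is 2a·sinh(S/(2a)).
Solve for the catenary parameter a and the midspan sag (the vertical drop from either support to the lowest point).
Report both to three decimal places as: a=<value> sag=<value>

a=45.666 sag=50.237

seed: a₀ = √(S³/(24(L−S))) = √(125.391³/(24·43.274)) = 43.569282
iter 1: u=1.438984  f(a)=+4.708e+00  f'(a)=-2.429e+00  a ← 43.569282 − (+4.708e+00/-2.429e+00) = 45.507089
iter 2: u=1.377708  f(a)=+3.323e-01  f'(a)=-2.097e+00  a ← 45.507089 − (+3.323e-01/-2.097e+00) = 45.665513
iter 3: u=1.372929  f(a)=+1.934e-03  f'(a)=-2.073e+00  a ← 45.665513 − (+1.934e-03/-2.073e+00) = 45.666446
iter 4: u=1.372901  f(a)=+6.631e-08  f'(a)=-2.073e+00  a ← 45.666446 − (+6.631e-08/-2.073e+00) = 45.666446
iter 5: u=1.372901  f(a)=-2.842e-14  f'(a)=-2.073e+00  a ← 45.666446 − (-2.842e-14/-2.073e+00) = 45.666446
converged: |Δa| < 1e-12 after 5 iterations
sag = a·(cosh(S/(2a)) − 1) = 45.666446·(cosh(1.372901) − 1) = 50.236603
T_max/T_min = cosh(S/(2a)) = 2.100077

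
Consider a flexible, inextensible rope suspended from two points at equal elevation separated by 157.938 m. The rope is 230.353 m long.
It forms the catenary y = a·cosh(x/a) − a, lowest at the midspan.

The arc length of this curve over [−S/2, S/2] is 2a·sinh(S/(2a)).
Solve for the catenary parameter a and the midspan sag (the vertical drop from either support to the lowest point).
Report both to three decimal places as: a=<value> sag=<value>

a=50.592 sag=75.206

seed: a₀ = √(S³/(24(L−S))) = √(157.938³/(24·72.415)) = 47.611303
iter 1: u=1.658619  f(a)=+1.064e+01  f'(a)=-3.965e+00  a ← 47.611303 − (+1.064e+01/-3.965e+00) = 50.294258
iter 2: u=1.570139  f(a)=+9.655e-01  f'(a)=-3.275e+00  a ← 50.294258 − (+9.655e-01/-3.275e+00) = 50.589027
iter 3: u=1.560991  f(a)=+9.705e-03  f'(a)=-3.210e+00  a ← 50.589027 − (+9.705e-03/-3.210e+00) = 50.592050
iter 4: u=1.560897  f(a)=+1.002e-06  f'(a)=-3.209e+00  a ← 50.592050 − (+1.002e-06/-3.209e+00) = 50.592050
iter 5: u=1.560897  f(a)=+2.842e-14  f'(a)=-3.209e+00  a ← 50.592050 − (+2.842e-14/-3.209e+00) = 50.592050
converged: |Δa| < 1e-12 after 5 iterations
sag = a·(cosh(S/(2a)) − 1) = 50.592050·(cosh(1.560897) − 1) = 75.206128
T_max/T_min = cosh(S/(2a)) = 2.486521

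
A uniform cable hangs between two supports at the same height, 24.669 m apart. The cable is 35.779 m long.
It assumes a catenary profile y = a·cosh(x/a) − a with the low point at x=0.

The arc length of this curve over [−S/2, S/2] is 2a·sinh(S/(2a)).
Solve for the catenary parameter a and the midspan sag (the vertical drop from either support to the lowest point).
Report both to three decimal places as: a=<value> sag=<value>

a=7.966 sag=11.617

seed: a₀ = √(S³/(24(L−S))) = √(24.669³/(24·11.110)) = 7.503513
iter 1: u=1.643830  f(a)=+1.601e+00  f'(a)=-3.843e+00  a ← 7.503513 − (+1.601e+00/-3.843e+00) = 7.920241
iter 2: u=1.557339  f(a)=+1.431e-01  f'(a)=-3.184e+00  a ← 7.920241 − (+1.431e-01/-3.184e+00) = 7.965179
iter 3: u=1.548553  f(a)=+1.390e-03  f'(a)=-3.122e+00  a ← 7.965179 − (+1.390e-03/-3.122e+00) = 7.965624
iter 4: u=1.548466  f(a)=+1.340e-07  f'(a)=-3.122e+00  a ← 7.965624 − (+1.340e-07/-3.122e+00) = 7.965624
iter 5: u=1.548466  f(a)=-7.105e-15  f'(a)=-3.122e+00  a ← 7.965624 − (-7.105e-15/-3.122e+00) = 7.965624
converged: |Δa| < 1e-12 after 5 iterations
sag = a·(cosh(S/(2a)) − 1) = 7.965624·(cosh(1.548466) − 1) = 11.617159
T_max/T_min = cosh(S/(2a)) = 2.458412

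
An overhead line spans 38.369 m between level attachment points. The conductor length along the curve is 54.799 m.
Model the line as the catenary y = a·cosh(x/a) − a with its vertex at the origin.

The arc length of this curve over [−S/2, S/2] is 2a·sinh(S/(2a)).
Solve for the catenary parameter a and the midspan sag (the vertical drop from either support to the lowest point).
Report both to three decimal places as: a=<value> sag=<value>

seed: a₀ = √(S³/(24(L−S))) = √(38.369³/(24·16.430)) = 11.968682
iter 1: u=1.602892  f(a)=+2.244e+00  f'(a)=-3.519e+00  a ← 11.968682 − (+2.244e+00/-3.519e+00) = 12.606538
iter 2: u=1.521790  f(a)=+1.919e-01  f'(a)=-2.941e+00  a ← 12.606538 − (+1.919e-01/-2.941e+00) = 12.671802
iter 3: u=1.513952  f(a)=+1.693e-03  f'(a)=-2.889e+00  a ← 12.671802 − (+1.693e-03/-2.889e+00) = 12.672388
iter 4: u=1.513882  f(a)=+1.343e-07  f'(a)=-2.888e+00  a ← 12.672388 − (+1.343e-07/-2.888e+00) = 12.672388
iter 5: u=1.513882  f(a)=-7.105e-15  f'(a)=-2.888e+00  a ← 12.672388 − (-7.105e-15/-2.888e+00) = 12.672388
converged: |Δa| < 1e-12 after 5 iterations
sag = a·(cosh(S/(2a)) − 1) = 12.672388·(cosh(1.513882) − 1) = 17.515723
T_max/T_min = cosh(S/(2a)) = 2.382196

a=12.672 sag=17.516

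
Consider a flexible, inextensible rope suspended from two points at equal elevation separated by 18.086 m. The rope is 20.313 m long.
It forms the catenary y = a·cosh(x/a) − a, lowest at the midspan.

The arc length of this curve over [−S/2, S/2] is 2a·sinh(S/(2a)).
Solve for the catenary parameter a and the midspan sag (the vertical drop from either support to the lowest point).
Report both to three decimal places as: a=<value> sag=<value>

a=10.710 sag=4.050

seed: a₀ = √(S³/(24(L−S))) = √(18.086³/(24·2.227)) = 10.520783
iter 1: u=0.859537  f(a)=+8.373e-02  f'(a)=-4.555e-01  a ← 10.520783 − (+8.373e-02/-4.555e-01) = 10.704612
iter 2: u=0.844776  f(a)=+2.245e-03  f'(a)=-4.313e-01  a ← 10.704612 − (+2.245e-03/-4.313e-01) = 10.709816
iter 3: u=0.844366  f(a)=+1.712e-06  f'(a)=-4.307e-01  a ← 10.709816 − (+1.712e-06/-4.307e-01) = 10.709820
iter 4: u=0.844365  f(a)=+9.948e-13  f'(a)=-4.307e-01  a ← 10.709820 − (+9.948e-13/-4.307e-01) = 10.709820
converged: |Δa| < 1e-12 after 4 iterations
sag = a·(cosh(S/(2a)) − 1) = 10.709820·(cosh(0.844365) − 1) = 4.050083
T_max/T_min = cosh(S/(2a)) = 1.378165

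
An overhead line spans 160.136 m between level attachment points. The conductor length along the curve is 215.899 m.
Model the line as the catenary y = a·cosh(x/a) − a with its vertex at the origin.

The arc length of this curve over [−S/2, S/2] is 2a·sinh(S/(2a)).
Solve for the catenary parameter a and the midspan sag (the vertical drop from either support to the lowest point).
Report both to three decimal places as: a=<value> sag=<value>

seed: a₀ = √(S³/(24(L−S))) = √(160.136³/(24·55.763)) = 55.392986
iter 1: u=1.445454  f(a)=+6.124e+00  f'(a)=-2.467e+00  a ← 55.392986 − (+6.124e+00/-2.467e+00) = 57.875601
iter 2: u=1.383450  f(a)=+4.357e-01  f'(a)=-2.127e+00  a ← 57.875601 − (+4.357e-01/-2.127e+00) = 58.080466
iter 3: u=1.378570  f(a)=+2.580e-03  f'(a)=-2.102e+00  a ← 58.080466 − (+2.580e-03/-2.102e+00) = 58.081694
iter 4: u=1.378541  f(a)=+9.163e-08  f'(a)=-2.102e+00  a ← 58.081694 − (+9.163e-08/-2.102e+00) = 58.081694
iter 5: u=1.378541  f(a)=+0.000e+00  f'(a)=-2.102e+00  a ← 58.081694 − (+0.000e+00/-2.102e+00) = 58.081694
converged: |Δa| < 1e-12 after 5 iterations
sag = a·(cosh(S/(2a)) − 1) = 58.081694·(cosh(1.378541) − 1) = 64.501248
T_max/T_min = cosh(S/(2a)) = 2.110526

a=58.082 sag=64.501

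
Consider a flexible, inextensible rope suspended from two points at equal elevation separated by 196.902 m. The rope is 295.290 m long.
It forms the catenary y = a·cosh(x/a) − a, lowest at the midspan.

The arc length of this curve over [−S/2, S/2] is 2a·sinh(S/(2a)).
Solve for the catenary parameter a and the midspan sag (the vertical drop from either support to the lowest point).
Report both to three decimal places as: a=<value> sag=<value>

seed: a₀ = √(S³/(24(L−S))) = √(196.902³/(24·98.388)) = 56.858907
iter 1: u=1.731497  f(a)=+1.585e+01  f'(a)=-4.616e+00  a ← 56.858907 − (+1.585e+01/-4.616e+00) = 60.292013
iter 2: u=1.632903  f(a)=+1.549e+00  f'(a)=-3.754e+00  a ← 60.292013 − (+1.549e+00/-3.754e+00) = 60.704559
iter 3: u=1.621806  f(a)=+1.833e-02  f'(a)=-3.666e+00  a ← 60.704559 − (+1.833e-02/-3.666e+00) = 60.709560
iter 4: u=1.621672  f(a)=+2.635e-06  f'(a)=-3.665e+00  a ← 60.709560 − (+2.635e-06/-3.665e+00) = 60.709560
iter 5: u=1.621672  f(a)=-5.684e-14  f'(a)=-3.665e+00  a ← 60.709560 − (-5.684e-14/-3.665e+00) = 60.709560
converged: |Δa| < 1e-12 after 5 iterations
sag = a·(cosh(S/(2a)) − 1) = 60.709560·(cosh(1.621672) − 1) = 98.929710
T_max/T_min = cosh(S/(2a)) = 2.629557

a=60.710 sag=98.930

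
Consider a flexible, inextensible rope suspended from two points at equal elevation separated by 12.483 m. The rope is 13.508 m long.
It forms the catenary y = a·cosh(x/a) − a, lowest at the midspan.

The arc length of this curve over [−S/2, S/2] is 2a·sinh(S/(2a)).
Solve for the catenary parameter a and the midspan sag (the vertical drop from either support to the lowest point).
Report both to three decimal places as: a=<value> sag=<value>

a=9.000 sag=2.252

seed: a₀ = √(S³/(24(L−S))) = √(12.483³/(24·1.025)) = 8.892234
iter 1: u=0.701905  f(a)=+2.555e-02  f'(a)=-2.421e-01  a ← 8.892234 − (+2.555e-02/-2.421e-01) = 8.997760
iter 2: u=0.693673  f(a)=+4.619e-04  f'(a)=-2.334e-01  a ← 8.997760 − (+4.619e-04/-2.334e-01) = 8.999739
iter 3: u=0.693520  f(a)=+1.571e-07  f'(a)=-2.333e-01  a ← 8.999739 − (+1.571e-07/-2.333e-01) = 8.999740
iter 4: u=0.693520  f(a)=+1.599e-14  f'(a)=-2.333e-01  a ← 8.999740 − (+1.599e-14/-2.333e-01) = 8.999740
converged: |Δa| < 1e-12 after 4 iterations
sag = a·(cosh(S/(2a)) − 1) = 8.999740·(cosh(0.693520) − 1) = 2.252453
T_max/T_min = cosh(S/(2a)) = 1.250280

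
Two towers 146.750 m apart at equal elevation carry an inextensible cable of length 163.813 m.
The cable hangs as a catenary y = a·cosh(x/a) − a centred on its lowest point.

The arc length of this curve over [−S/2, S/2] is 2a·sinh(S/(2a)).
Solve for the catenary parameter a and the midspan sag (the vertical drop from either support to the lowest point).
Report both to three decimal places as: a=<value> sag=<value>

a=89.341 sag=31.863

seed: a₀ = √(S³/(24(L−S))) = √(146.750³/(24·17.063)) = 87.848399
iter 1: u=0.835246  f(a)=+6.052e-01  f'(a)=-4.162e-01  a ← 87.848399 − (+6.052e-01/-4.162e-01) = 89.302263
iter 2: u=0.821648  f(a)=+1.535e-02  f'(a)=-3.954e-01  a ← 89.302263 − (+1.535e-02/-3.954e-01) = 89.341088
iter 3: u=0.821291  f(a)=+1.045e-05  f'(a)=-3.948e-01  a ← 89.341088 − (+1.045e-05/-3.948e-01) = 89.341115
iter 4: u=0.821290  f(a)=+4.832e-12  f'(a)=-3.948e-01  a ← 89.341115 − (+4.832e-12/-3.948e-01) = 89.341115
converged: |Δa| < 1e-12 after 4 iterations
sag = a·(cosh(S/(2a)) − 1) = 89.341115·(cosh(0.821290) − 1) = 31.863297
T_max/T_min = cosh(S/(2a)) = 1.356648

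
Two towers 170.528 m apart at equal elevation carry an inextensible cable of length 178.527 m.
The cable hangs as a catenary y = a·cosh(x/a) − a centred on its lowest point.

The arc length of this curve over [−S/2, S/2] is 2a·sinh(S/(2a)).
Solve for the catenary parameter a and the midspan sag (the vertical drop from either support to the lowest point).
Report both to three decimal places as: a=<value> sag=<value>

seed: a₀ = √(S³/(24(L−S))) = √(170.528³/(24·7.999)) = 160.720057
iter 1: u=0.530513  f(a)=+1.133e-01  f'(a)=-1.024e-01  a ← 160.720057 − (+1.133e-01/-1.024e-01) = 161.827035
iter 2: u=0.526884  f(a)=+1.181e-03  f'(a)=-1.002e-01  a ← 161.827035 − (+1.181e-03/-1.002e-01) = 161.838821
iter 3: u=0.526845  f(a)=+1.314e-07  f'(a)=-1.002e-01  a ← 161.838821 − (+1.314e-07/-1.002e-01) = 161.838822
iter 4: u=0.526845  f(a)=+0.000e+00  f'(a)=-1.002e-01  a ← 161.838822 − (+0.000e+00/-1.002e-01) = 161.838822
converged: |Δa| < 1e-12 after 4 iterations
sag = a·(cosh(S/(2a)) − 1) = 161.838822·(cosh(0.526845) − 1) = 22.984815
T_max/T_min = cosh(S/(2a)) = 1.142023

a=161.839 sag=22.985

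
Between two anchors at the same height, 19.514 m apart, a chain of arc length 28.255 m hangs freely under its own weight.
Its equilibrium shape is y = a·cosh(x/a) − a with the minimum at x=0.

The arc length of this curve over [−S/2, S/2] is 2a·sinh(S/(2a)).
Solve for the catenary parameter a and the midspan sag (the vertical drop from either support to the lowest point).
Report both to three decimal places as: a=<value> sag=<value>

a=6.316 sag=9.159

seed: a₀ = √(S³/(24(L−S))) = √(19.514³/(24·8.741)) = 5.951594
iter 1: u=1.639393  f(a)=+1.253e+00  f'(a)=-3.806e+00  a ← 5.951594 − (+1.253e+00/-3.806e+00) = 6.280680
iter 2: u=1.553494  f(a)=+1.114e-01  f'(a)=-3.157e+00  a ← 6.280680 − (+1.114e-01/-3.157e+00) = 6.315968
iter 3: u=1.544815  f(a)=+1.071e-03  f'(a)=-3.097e+00  a ← 6.315968 − (+1.071e-03/-3.097e+00) = 6.316314
iter 4: u=1.544730  f(a)=+1.011e-07  f'(a)=-3.096e+00  a ← 6.316314 − (+1.011e-07/-3.096e+00) = 6.316314
iter 5: u=1.544730  f(a)=+3.553e-15  f'(a)=-3.096e+00  a ← 6.316314 − (+3.553e-15/-3.096e+00) = 6.316314
converged: |Δa| < 1e-12 after 5 iterations
sag = a·(cosh(S/(2a)) − 1) = 6.316314·(cosh(1.544730) − 1) = 9.158895
T_max/T_min = cosh(S/(2a)) = 2.450038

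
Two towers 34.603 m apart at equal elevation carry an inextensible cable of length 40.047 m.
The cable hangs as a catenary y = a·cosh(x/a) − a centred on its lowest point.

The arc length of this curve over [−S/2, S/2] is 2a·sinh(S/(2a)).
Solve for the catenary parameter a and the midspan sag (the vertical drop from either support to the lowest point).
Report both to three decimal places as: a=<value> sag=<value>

seed: a₀ = √(S³/(24(L−S))) = √(34.603³/(24·5.444)) = 17.807623
iter 1: u=0.971578  f(a)=+2.628e-01  f'(a)=-6.711e-01  a ← 17.807623 − (+2.628e-01/-6.711e-01) = 18.199205
iter 2: u=0.950673  f(a)=+8.918e-03  f'(a)=-6.263e-01  a ← 18.199205 − (+8.918e-03/-6.263e-01) = 18.213445
iter 3: u=0.949930  f(a)=+1.107e-05  f'(a)=-6.247e-01  a ← 18.213445 − (+1.107e-05/-6.247e-01) = 18.213463
iter 4: u=0.949929  f(a)=+1.710e-11  f'(a)=-6.247e-01  a ← 18.213463 − (+1.710e-11/-6.247e-01) = 18.213463
iter 5: u=0.949929  f(a)=+7.105e-15  f'(a)=-6.247e-01  a ← 18.213463 − (+7.105e-15/-6.247e-01) = 18.213463
converged: |Δa| < 1e-12 after 5 iterations
sag = a·(cosh(S/(2a)) − 1) = 18.213463·(cosh(0.949929) − 1) = 8.854429
T_max/T_min = cosh(S/(2a)) = 1.486147

a=18.213 sag=8.854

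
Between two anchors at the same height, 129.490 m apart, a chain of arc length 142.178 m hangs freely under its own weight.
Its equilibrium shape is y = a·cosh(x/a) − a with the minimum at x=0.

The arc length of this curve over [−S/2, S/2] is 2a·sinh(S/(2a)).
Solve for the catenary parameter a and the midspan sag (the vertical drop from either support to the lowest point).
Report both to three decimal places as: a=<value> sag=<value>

a=85.655 sag=25.657

seed: a₀ = √(S³/(24(L−S))) = √(129.490³/(24·12.688)) = 84.440761
iter 1: u=0.766751  f(a)=+3.782e-01  f'(a)=-3.186e-01  a ← 84.440761 − (+3.782e-01/-3.186e-01) = 85.628073
iter 2: u=0.756119  f(a)=+8.125e-03  f'(a)=-3.050e-01  a ← 85.628073 − (+8.125e-03/-3.050e-01) = 85.654713
iter 3: u=0.755884  f(a)=+3.932e-06  f'(a)=-3.047e-01  a ← 85.654713 − (+3.932e-06/-3.047e-01) = 85.654726
iter 4: u=0.755884  f(a)=+9.095e-13  f'(a)=-3.047e-01  a ← 85.654726 − (+9.095e-13/-3.047e-01) = 85.654726
converged: |Δa| < 1e-12 after 4 iterations
sag = a·(cosh(S/(2a)) − 1) = 85.654726·(cosh(0.755884) − 1) = 25.657349
T_max/T_min = cosh(S/(2a)) = 1.299544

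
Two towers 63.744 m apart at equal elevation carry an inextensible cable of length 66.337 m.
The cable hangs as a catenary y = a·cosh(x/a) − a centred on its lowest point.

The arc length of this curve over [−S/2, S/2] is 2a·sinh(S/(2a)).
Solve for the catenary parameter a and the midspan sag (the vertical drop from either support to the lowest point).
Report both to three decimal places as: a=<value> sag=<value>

seed: a₀ = √(S³/(24(L−S))) = √(63.744³/(24·2.593)) = 64.513721
iter 1: u=0.494034  f(a)=+3.183e-02  f'(a)=-8.237e-02  a ← 64.513721 − (+3.183e-02/-8.237e-02) = 64.900148
iter 2: u=0.491093  f(a)=+2.882e-04  f'(a)=-8.088e-02  a ← 64.900148 − (+2.882e-04/-8.088e-02) = 64.903712
iter 3: u=0.491066  f(a)=+2.412e-08  f'(a)=-8.087e-02  a ← 64.903712 − (+2.412e-08/-8.087e-02) = 64.903713
iter 4: u=0.491066  f(a)=+0.000e+00  f'(a)=-8.087e-02  a ← 64.903713 − (+0.000e+00/-8.087e-02) = 64.903713
converged: |Δa| < 1e-12 after 4 iterations
sag = a·(cosh(S/(2a)) − 1) = 64.903713·(cosh(0.491066) − 1) = 7.984155
T_max/T_min = cosh(S/(2a)) = 1.123015

a=64.904 sag=7.984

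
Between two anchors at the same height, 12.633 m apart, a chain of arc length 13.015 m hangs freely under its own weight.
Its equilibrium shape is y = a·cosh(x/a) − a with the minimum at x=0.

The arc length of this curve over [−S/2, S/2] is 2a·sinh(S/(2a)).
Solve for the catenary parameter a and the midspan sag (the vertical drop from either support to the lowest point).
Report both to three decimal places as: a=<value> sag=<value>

seed: a₀ = √(S³/(24(L−S))) = √(12.633³/(24·0.382)) = 14.829361
iter 1: u=0.425946  f(a)=+3.480e-03  f'(a)=-5.246e-02  a ← 14.829361 − (+3.480e-03/-5.246e-02) = 14.895703
iter 2: u=0.424048  f(a)=+2.349e-05  f'(a)=-5.175e-02  a ← 14.895703 − (+2.349e-05/-5.175e-02) = 14.896157
iter 3: u=0.424036  f(a)=+1.087e-09  f'(a)=-5.175e-02  a ← 14.896157 − (+1.087e-09/-5.175e-02) = 14.896157
iter 4: u=0.424036  f(a)=+0.000e+00  f'(a)=-5.175e-02  a ← 14.896157 − (+0.000e+00/-5.175e-02) = 14.896157
converged: |Δa| < 1e-12 after 4 iterations
sag = a·(cosh(S/(2a)) − 1) = 14.896157·(cosh(0.424036) − 1) = 1.359397
T_max/T_min = cosh(S/(2a)) = 1.091258

a=14.896 sag=1.359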